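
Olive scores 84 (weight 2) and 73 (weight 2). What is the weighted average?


Weighted sum:
2 x 84 + 2 x 73 = 314
Total weight:
2 + 2 = 4
Weighted average:
314 / 4 = 78.5

78.5


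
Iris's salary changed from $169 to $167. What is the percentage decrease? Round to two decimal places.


Find the absolute change:
|167 - 169| = 2
Divide by original and multiply by 100:
2 / 169 x 100 = 1.1834...% ≈ 1.18%

1.18%


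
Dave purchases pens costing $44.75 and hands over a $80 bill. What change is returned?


Start with the amount paid:
$80
Subtract the price:
$80 - $44.75 = $35.25

$35.25


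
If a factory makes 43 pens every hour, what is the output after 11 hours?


Production rate: 43 pens per hour
Time: 11 hours
Total: 43 x 11 = 473 pens

473 pens


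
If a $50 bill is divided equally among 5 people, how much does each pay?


Total bill: $50
Number of people: 5
Each pays: $50 / 5 = $10

$10


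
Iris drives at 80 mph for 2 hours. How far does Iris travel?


Use the formula: distance = speed x time
Speed = 80 mph, Time = 2 hours
80 x 2 = 160 miles

160 miles


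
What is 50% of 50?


Convert percentage to decimal:
50% = 0.5
Multiply:
50 x 0.5 = 25

25


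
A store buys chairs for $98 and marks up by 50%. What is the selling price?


Calculate the markup amount:
50% of $98 = $49
Add to cost:
$98 + $49 = $147

$147


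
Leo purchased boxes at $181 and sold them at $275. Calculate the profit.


Selling price = $275
Cost price = $181
Profit = selling price - cost price:
Profit = $275 - $181 = $94

$94


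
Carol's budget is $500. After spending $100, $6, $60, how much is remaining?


Add up expenses:
$100 + $6 + $60 = $166
Subtract from budget:
$500 - $166 = $334

$334


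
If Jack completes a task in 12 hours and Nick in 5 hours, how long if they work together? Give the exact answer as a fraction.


Jack's rate: 1/12 of the job per hour
Nick's rate: 1/5 of the job per hour
Combined rate: 1/12 + 1/5 = 17/60 per hour
Time = 1 / (17/60) = 60/17 hours (≈ 3.53 hours)

60/17 hours


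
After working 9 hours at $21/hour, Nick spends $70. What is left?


Calculate earnings:
9 x $21 = $189
Subtract spending:
$189 - $70 = $119

$119


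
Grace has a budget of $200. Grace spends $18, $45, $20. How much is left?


Add up expenses:
$18 + $45 + $20 = $83
Subtract from budget:
$200 - $83 = $117

$117


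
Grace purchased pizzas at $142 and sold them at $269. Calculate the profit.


Selling price = $269
Cost price = $142
Profit = selling price - cost price:
Profit = $269 - $142 = $127

$127


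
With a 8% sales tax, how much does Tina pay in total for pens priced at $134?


Calculate the tax:
8% of $134 = $10.72
Add tax to price:
$134 + $10.72 = $144.72

$144.72


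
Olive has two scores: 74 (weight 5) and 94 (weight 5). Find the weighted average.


Weighted sum:
5 x 74 + 5 x 94 = 840
Total weight:
5 + 5 = 10
Weighted average:
840 / 10 = 84

84


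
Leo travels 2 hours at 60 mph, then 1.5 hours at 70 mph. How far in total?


Leg 1 distance:
60 x 2 = 120 miles
Leg 2 distance:
70 x 1.5 = 105 miles
Total distance:
120 + 105 = 225 miles

225 miles


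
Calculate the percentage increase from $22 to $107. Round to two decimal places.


Find the absolute change:
|107 - 22| = 85
Divide by original and multiply by 100:
85 / 22 x 100 = 386.3636...% ≈ 386.36%

386.36%


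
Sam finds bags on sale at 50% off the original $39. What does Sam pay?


Calculate the discount amount:
50% of $39 = $19.50
Subtract from original:
$39 - $19.50 = $19.50

$19.50


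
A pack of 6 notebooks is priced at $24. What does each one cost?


Total cost: $24
Number of items: 6
Unit price: $24 / 6 = $4

$4


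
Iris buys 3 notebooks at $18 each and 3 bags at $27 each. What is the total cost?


Cost of notebooks:
3 x $18 = $54
Cost of bags:
3 x $27 = $81
Add both:
$54 + $81 = $135

$135


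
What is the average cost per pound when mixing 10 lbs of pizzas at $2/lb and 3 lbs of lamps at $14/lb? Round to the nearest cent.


Cost of pizzas:
10 x $2 = $20
Cost of lamps:
3 x $14 = $42
Total cost: $20 + $42 = $62
Total weight: 13 lbs
Average: $62 / 13 = $4.7692... ≈ $4.77/lb

$4.77/lb


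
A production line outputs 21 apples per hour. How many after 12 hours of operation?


Production rate: 21 apples per hour
Time: 12 hours
Total: 21 x 12 = 252 apples

252 apples


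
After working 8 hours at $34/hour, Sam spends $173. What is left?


Calculate earnings:
8 x $34 = $272
Subtract spending:
$272 - $173 = $99

$99


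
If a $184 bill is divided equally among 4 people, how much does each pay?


Total bill: $184
Number of people: 4
Each pays: $184 / 4 = $46

$46


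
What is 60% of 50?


Convert percentage to decimal:
60% = 0.6
Multiply:
50 x 0.6 = 30

30


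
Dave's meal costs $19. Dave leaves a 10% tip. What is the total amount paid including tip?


Calculate the tip:
10% of $19 = $1.90
Add tip to meal cost:
$19 + $1.90 = $20.90

$20.90


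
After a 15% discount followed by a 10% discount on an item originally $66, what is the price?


First discount:
15% of $66 = $9.90
Price after first discount:
$66 - $9.90 = $56.10
Second discount:
10% of $56.10 = $5.61
Final price:
$56.10 - $5.61 = $50.49

$50.49


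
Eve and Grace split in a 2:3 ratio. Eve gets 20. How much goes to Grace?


Find the multiplier:
20 / 2 = 10
Apply to Grace's share:
3 x 10 = 30

30


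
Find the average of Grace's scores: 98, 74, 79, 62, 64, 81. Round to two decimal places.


Add the scores:
98 + 74 + 79 + 62 + 64 + 81 = 458
Divide by the number of tests:
458 / 6 = 76.3333... ≈ 76.33

76.33


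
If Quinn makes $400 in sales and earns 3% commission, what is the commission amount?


Convert rate to decimal:
3% = 0.03
Multiply by sales:
$400 x 0.03 = $12

$12


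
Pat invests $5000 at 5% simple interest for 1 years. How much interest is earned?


Use the formula I = P x R x T / 100
P x R x T = 5000 x 5 x 1 = 25000
I = 25000 / 100 = $250

$250


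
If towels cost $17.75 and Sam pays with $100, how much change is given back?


Start with the amount paid:
$100
Subtract the price:
$100 - $17.75 = $82.25

$82.25


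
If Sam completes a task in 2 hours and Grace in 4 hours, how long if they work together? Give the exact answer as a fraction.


Sam's rate: 1/2 of the job per hour
Grace's rate: 1/4 of the job per hour
Combined rate: 1/2 + 1/4 = 3/4 per hour
Time = 1 / (3/4) = 4/3 hours (≈ 1.33 hours)

4/3 hours


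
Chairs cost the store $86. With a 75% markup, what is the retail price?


Calculate the markup amount:
75% of $86 = $64.50
Add to cost:
$86 + $64.50 = $150.50

$150.50


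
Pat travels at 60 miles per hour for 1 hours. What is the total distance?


Use the formula: distance = speed x time
Speed = 60 mph, Time = 1 hours
60 x 1 = 60 miles

60 miles


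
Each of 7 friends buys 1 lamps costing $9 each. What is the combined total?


Cost per person:
1 x $9 = $9
Group total:
7 x $9 = $63

$63


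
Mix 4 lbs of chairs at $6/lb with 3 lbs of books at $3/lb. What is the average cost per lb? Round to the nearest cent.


Cost of chairs:
4 x $6 = $24
Cost of books:
3 x $3 = $9
Total cost: $24 + $9 = $33
Total weight: 7 lbs
Average: $33 / 7 = $4.7142... ≈ $4.71/lb

$4.71/lb


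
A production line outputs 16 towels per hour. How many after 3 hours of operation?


Production rate: 16 towels per hour
Time: 3 hours
Total: 16 x 3 = 48 towels

48 towels


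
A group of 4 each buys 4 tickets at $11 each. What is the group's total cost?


Cost per person:
4 x $11 = $44
Group total:
4 x $44 = $176

$176


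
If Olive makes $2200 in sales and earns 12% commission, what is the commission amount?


Convert rate to decimal:
12% = 0.12
Multiply by sales:
$2200 x 0.12 = $264

$264


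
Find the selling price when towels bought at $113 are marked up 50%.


Calculate the markup amount:
50% of $113 = $56.50
Add to cost:
$113 + $56.50 = $169.50

$169.50


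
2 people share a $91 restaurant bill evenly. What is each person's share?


Total bill: $91
Number of people: 2
Each pays: $91 / 2 = $45.50

$45.50


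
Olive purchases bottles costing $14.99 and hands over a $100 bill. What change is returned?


Start with the amount paid:
$100
Subtract the price:
$100 - $14.99 = $85.01

$85.01


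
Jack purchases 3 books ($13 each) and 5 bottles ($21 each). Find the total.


Cost of books:
3 x $13 = $39
Cost of bottles:
5 x $21 = $105
Add both:
$39 + $105 = $144

$144


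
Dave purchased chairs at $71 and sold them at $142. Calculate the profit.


Selling price = $142
Cost price = $71
Profit = selling price - cost price:
Profit = $142 - $71 = $71

$71


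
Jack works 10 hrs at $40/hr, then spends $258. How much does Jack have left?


Calculate earnings:
10 x $40 = $400
Subtract spending:
$400 - $258 = $142

$142


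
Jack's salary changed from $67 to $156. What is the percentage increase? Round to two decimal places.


Find the absolute change:
|156 - 67| = 89
Divide by original and multiply by 100:
89 / 67 x 100 = 132.8358...% ≈ 132.84%

132.84%


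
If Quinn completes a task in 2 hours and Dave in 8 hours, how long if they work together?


Quinn's rate: 1/2 of the job per hour
Dave's rate: 1/8 of the job per hour
Combined rate: 1/2 + 1/8 = 5/8 per hour
Time = 1 / (5/8) = 8/5 = 1.6 hours

1.6 hours


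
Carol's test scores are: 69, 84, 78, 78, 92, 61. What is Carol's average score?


Add the scores:
69 + 84 + 78 + 78 + 92 + 61 = 462
Divide by the number of tests:
462 / 6 = 77

77


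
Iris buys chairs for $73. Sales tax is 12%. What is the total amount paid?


Calculate the tax:
12% of $73 = $8.76
Add tax to price:
$73 + $8.76 = $81.76

$81.76


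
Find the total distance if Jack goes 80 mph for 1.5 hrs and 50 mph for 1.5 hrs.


Leg 1 distance:
80 x 1.5 = 120 miles
Leg 2 distance:
50 x 1.5 = 75 miles
Total distance:
120 + 75 = 195 miles

195 miles


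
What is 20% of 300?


Convert percentage to decimal:
20% = 0.2
Multiply:
300 x 0.2 = 60

60


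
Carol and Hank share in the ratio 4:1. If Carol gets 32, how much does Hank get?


Find the multiplier:
32 / 4 = 8
Apply to Hank's share:
1 x 8 = 8

8


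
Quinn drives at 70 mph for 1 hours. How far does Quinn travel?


Use the formula: distance = speed x time
Speed = 70 mph, Time = 1 hours
70 x 1 = 70 miles

70 miles


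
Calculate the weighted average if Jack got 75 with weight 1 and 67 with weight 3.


Weighted sum:
1 x 75 + 3 x 67 = 276
Total weight:
1 + 3 = 4
Weighted average:
276 / 4 = 69

69


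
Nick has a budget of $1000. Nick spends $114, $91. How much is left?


Add up expenses:
$114 + $91 = $205
Subtract from budget:
$1000 - $205 = $795

$795


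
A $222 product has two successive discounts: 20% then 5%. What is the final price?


First discount:
20% of $222 = $44.40
Price after first discount:
$222 - $44.40 = $177.60
Second discount:
5% of $177.60 = $8.88
Final price:
$177.60 - $8.88 = $168.72

$168.72


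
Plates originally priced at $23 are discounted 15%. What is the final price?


Calculate the discount amount:
15% of $23 = $3.45
Subtract from original:
$23 - $3.45 = $19.55

$19.55


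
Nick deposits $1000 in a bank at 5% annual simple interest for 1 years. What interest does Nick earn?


Use the formula I = P x R x T / 100
P x R x T = 1000 x 5 x 1 = 5000
I = 5000 / 100 = $50

$50


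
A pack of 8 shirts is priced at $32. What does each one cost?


Total cost: $32
Number of items: 8
Unit price: $32 / 8 = $4

$4


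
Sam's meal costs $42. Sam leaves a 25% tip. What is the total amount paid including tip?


Calculate the tip:
25% of $42 = $10.50
Add tip to meal cost:
$42 + $10.50 = $52.50

$52.50


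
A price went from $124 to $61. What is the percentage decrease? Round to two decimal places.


Find the absolute change:
|61 - 124| = 63
Divide by original and multiply by 100:
63 / 124 x 100 = 50.8064...% ≈ 50.81%

50.81%


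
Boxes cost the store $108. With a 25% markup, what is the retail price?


Calculate the markup amount:
25% of $108 = $27
Add to cost:
$108 + $27 = $135

$135


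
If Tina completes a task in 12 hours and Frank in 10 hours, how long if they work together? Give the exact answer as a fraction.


Tina's rate: 1/12 of the job per hour
Frank's rate: 1/10 of the job per hour
Combined rate: 1/12 + 1/10 = 11/60 per hour
Time = 1 / (11/60) = 60/11 hours (≈ 5.45 hours)

60/11 hours


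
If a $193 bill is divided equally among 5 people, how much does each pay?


Total bill: $193
Number of people: 5
Each pays: $193 / 5 = $38.60

$38.60


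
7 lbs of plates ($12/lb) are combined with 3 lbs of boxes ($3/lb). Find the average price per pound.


Cost of plates:
7 x $12 = $84
Cost of boxes:
3 x $3 = $9
Total cost: $84 + $9 = $93
Total weight: 10 lbs
Average: $93 / 10 = $9.30/lb

$9.30/lb


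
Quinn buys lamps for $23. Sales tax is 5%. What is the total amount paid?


Calculate the tax:
5% of $23 = $1.15
Add tax to price:
$23 + $1.15 = $24.15

$24.15


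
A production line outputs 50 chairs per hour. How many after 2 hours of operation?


Production rate: 50 chairs per hour
Time: 2 hours
Total: 50 x 2 = 100 chairs

100 chairs


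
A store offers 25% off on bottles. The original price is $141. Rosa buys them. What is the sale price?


Calculate the discount amount:
25% of $141 = $35.25
Subtract from original:
$141 - $35.25 = $105.75

$105.75


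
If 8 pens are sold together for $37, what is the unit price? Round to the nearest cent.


Total cost: $37
Number of items: 8
Unit price: $37 / 8 = $4.625 ≈ $4.63

$4.63


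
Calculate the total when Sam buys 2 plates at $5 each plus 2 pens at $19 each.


Cost of plates:
2 x $5 = $10
Cost of pens:
2 x $19 = $38
Add both:
$10 + $38 = $48

$48


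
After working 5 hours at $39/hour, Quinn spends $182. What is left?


Calculate earnings:
5 x $39 = $195
Subtract spending:
$195 - $182 = $13

$13


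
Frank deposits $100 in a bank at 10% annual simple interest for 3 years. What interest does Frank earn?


Use the formula I = P x R x T / 100
P x R x T = 100 x 10 x 3 = 3000
I = 3000 / 100 = $30

$30


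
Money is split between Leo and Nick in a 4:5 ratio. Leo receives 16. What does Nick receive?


Find the multiplier:
16 / 4 = 4
Apply to Nick's share:
5 x 4 = 20

20


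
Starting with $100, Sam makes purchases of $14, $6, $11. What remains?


Add up expenses:
$14 + $6 + $11 = $31
Subtract from budget:
$100 - $31 = $69

$69


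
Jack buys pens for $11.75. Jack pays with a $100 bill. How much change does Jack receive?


Start with the amount paid:
$100
Subtract the price:
$100 - $11.75 = $88.25

$88.25


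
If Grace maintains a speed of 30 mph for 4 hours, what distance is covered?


Use the formula: distance = speed x time
Speed = 30 mph, Time = 4 hours
30 x 4 = 120 miles

120 miles


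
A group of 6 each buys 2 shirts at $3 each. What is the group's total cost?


Cost per person:
2 x $3 = $6
Group total:
6 x $6 = $36

$36


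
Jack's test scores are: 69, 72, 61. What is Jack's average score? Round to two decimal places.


Add the scores:
69 + 72 + 61 = 202
Divide by the number of tests:
202 / 3 = 67.3333... ≈ 67.33

67.33


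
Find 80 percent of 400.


Convert percentage to decimal:
80% = 0.8
Multiply:
400 x 0.8 = 320

320


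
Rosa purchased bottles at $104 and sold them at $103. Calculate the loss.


Selling price = $103
Cost price = $104
Loss = cost price - selling price:
Loss = $104 - $103 = $1

$1


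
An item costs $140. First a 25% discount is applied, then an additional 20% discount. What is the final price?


First discount:
25% of $140 = $35
Price after first discount:
$140 - $35 = $105
Second discount:
20% of $105 = $21
Final price:
$105 - $21 = $84

$84


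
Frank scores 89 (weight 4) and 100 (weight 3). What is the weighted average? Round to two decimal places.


Weighted sum:
4 x 89 + 3 x 100 = 656
Total weight:
4 + 3 = 7
Weighted average:
656 / 7 = 93.7142... ≈ 93.71

93.71


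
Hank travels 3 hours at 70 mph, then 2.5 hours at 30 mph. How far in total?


Leg 1 distance:
70 x 3 = 210 miles
Leg 2 distance:
30 x 2.5 = 75 miles
Total distance:
210 + 75 = 285 miles

285 miles


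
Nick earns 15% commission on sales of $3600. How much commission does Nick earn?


Convert rate to decimal:
15% = 0.15
Multiply by sales:
$3600 x 0.15 = $540

$540


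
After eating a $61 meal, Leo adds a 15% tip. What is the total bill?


Calculate the tip:
15% of $61 = $9.15
Add tip to meal cost:
$61 + $9.15 = $70.15

$70.15


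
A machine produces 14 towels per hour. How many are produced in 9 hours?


Production rate: 14 towels per hour
Time: 9 hours
Total: 14 x 9 = 126 towels

126 towels


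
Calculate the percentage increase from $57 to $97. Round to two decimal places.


Find the absolute change:
|97 - 57| = 40
Divide by original and multiply by 100:
40 / 57 x 100 = 70.1754...% ≈ 70.18%

70.18%


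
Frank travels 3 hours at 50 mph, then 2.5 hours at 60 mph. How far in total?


Leg 1 distance:
50 x 3 = 150 miles
Leg 2 distance:
60 x 2.5 = 150 miles
Total distance:
150 + 150 = 300 miles

300 miles


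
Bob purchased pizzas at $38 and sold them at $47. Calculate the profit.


Selling price = $47
Cost price = $38
Profit = selling price - cost price:
Profit = $47 - $38 = $9

$9


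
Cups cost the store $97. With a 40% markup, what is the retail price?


Calculate the markup amount:
40% of $97 = $38.80
Add to cost:
$97 + $38.80 = $135.80

$135.80


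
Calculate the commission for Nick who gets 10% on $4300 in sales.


Convert rate to decimal:
10% = 0.1
Multiply by sales:
$4300 x 0.1 = $430

$430


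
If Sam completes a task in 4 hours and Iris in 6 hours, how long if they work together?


Sam's rate: 1/4 of the job per hour
Iris's rate: 1/6 of the job per hour
Combined rate: 1/4 + 1/6 = 5/12 per hour
Time = 1 / (5/12) = 12/5 = 2.4 hours

2.4 hours


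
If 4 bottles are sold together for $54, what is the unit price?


Total cost: $54
Number of items: 4
Unit price: $54 / 4 = $13.50

$13.50


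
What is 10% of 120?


Convert percentage to decimal:
10% = 0.1
Multiply:
120 x 0.1 = 12

12


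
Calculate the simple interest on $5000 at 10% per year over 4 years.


Use the formula I = P x R x T / 100
P x R x T = 5000 x 10 x 4 = 200000
I = 200000 / 100 = $2000

$2000


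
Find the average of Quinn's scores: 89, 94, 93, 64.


Add the scores:
89 + 94 + 93 + 64 = 340
Divide by the number of tests:
340 / 4 = 85

85


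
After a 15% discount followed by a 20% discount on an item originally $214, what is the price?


First discount:
15% of $214 = $32.10
Price after first discount:
$214 - $32.10 = $181.90
Second discount:
20% of $181.90 = $36.38
Final price:
$181.90 - $36.38 = $145.52

$145.52


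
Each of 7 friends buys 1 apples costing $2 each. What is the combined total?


Cost per person:
1 x $2 = $2
Group total:
7 x $2 = $14

$14


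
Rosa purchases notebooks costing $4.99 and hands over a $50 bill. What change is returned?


Start with the amount paid:
$50
Subtract the price:
$50 - $4.99 = $45.01

$45.01


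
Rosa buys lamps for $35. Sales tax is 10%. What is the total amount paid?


Calculate the tax:
10% of $35 = $3.50
Add tax to price:
$35 + $3.50 = $38.50

$38.50


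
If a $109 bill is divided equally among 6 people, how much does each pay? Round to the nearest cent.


Total bill: $109
Number of people: 6
Each pays: $109 / 6 = $18.1666... ≈ $18.17

$18.17


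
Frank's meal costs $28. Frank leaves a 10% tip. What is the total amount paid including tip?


Calculate the tip:
10% of $28 = $2.80
Add tip to meal cost:
$28 + $2.80 = $30.80

$30.80


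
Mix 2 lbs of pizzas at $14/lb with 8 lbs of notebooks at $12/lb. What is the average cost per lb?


Cost of pizzas:
2 x $14 = $28
Cost of notebooks:
8 x $12 = $96
Total cost: $28 + $96 = $124
Total weight: 10 lbs
Average: $124 / 10 = $12.40/lb

$12.40/lb


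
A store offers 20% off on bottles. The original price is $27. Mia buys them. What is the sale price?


Calculate the discount amount:
20% of $27 = $5.40
Subtract from original:
$27 - $5.40 = $21.60

$21.60


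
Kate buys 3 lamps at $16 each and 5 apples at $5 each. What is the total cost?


Cost of lamps:
3 x $16 = $48
Cost of apples:
5 x $5 = $25
Add both:
$48 + $25 = $73

$73


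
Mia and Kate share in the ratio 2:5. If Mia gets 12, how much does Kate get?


Find the multiplier:
12 / 2 = 6
Apply to Kate's share:
5 x 6 = 30

30


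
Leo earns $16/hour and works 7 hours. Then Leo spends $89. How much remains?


Calculate earnings:
7 x $16 = $112
Subtract spending:
$112 - $89 = $23

$23


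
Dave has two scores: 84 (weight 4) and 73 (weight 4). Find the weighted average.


Weighted sum:
4 x 84 + 4 x 73 = 628
Total weight:
4 + 4 = 8
Weighted average:
628 / 8 = 78.5

78.5


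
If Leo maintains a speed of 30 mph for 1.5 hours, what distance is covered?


Use the formula: distance = speed x time
Speed = 30 mph, Time = 1.5 hours
30 x 1.5 = 45 miles

45 miles


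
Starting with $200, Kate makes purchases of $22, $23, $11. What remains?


Add up expenses:
$22 + $23 + $11 = $56
Subtract from budget:
$200 - $56 = $144

$144


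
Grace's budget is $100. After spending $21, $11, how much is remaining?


Add up expenses:
$21 + $11 = $32
Subtract from budget:
$100 - $32 = $68

$68


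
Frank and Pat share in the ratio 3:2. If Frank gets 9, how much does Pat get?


Find the multiplier:
9 / 3 = 3
Apply to Pat's share:
2 x 3 = 6

6


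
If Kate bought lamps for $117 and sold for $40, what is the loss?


Selling price = $40
Cost price = $117
Loss = cost price - selling price:
Loss = $117 - $40 = $77

$77


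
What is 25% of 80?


Convert percentage to decimal:
25% = 0.25
Multiply:
80 x 0.25 = 20

20


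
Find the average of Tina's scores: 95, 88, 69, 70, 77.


Add the scores:
95 + 88 + 69 + 70 + 77 = 399
Divide by the number of tests:
399 / 5 = 79.8

79.8


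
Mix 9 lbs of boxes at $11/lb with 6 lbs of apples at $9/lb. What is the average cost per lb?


Cost of boxes:
9 x $11 = $99
Cost of apples:
6 x $9 = $54
Total cost: $99 + $54 = $153
Total weight: 15 lbs
Average: $153 / 15 = $10.20/lb

$10.20/lb


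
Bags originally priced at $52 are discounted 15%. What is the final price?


Calculate the discount amount:
15% of $52 = $7.80
Subtract from original:
$52 - $7.80 = $44.20

$44.20


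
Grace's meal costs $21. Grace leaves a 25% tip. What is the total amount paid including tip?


Calculate the tip:
25% of $21 = $5.25
Add tip to meal cost:
$21 + $5.25 = $26.25

$26.25


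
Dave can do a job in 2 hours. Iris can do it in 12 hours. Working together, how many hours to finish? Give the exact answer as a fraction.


Dave's rate: 1/2 of the job per hour
Iris's rate: 1/12 of the job per hour
Combined rate: 1/2 + 1/12 = 7/12 per hour
Time = 1 / (7/12) = 12/7 hours (≈ 1.71 hours)

12/7 hours


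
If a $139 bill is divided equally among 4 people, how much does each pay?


Total bill: $139
Number of people: 4
Each pays: $139 / 4 = $34.75

$34.75


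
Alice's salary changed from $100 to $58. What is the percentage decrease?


Find the absolute change:
|58 - 100| = 42
Divide by original and multiply by 100:
42 / 100 x 100 = 42%

42%


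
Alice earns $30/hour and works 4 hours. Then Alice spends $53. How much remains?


Calculate earnings:
4 x $30 = $120
Subtract spending:
$120 - $53 = $67

$67


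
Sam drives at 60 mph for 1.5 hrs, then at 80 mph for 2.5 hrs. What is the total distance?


Leg 1 distance:
60 x 1.5 = 90 miles
Leg 2 distance:
80 x 2.5 = 200 miles
Total distance:
90 + 200 = 290 miles

290 miles


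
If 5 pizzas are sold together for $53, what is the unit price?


Total cost: $53
Number of items: 5
Unit price: $53 / 5 = $10.60

$10.60


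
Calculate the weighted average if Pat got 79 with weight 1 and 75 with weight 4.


Weighted sum:
1 x 79 + 4 x 75 = 379
Total weight:
1 + 4 = 5
Weighted average:
379 / 5 = 75.8

75.8


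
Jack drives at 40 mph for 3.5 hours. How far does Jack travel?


Use the formula: distance = speed x time
Speed = 40 mph, Time = 3.5 hours
40 x 3.5 = 140 miles

140 miles


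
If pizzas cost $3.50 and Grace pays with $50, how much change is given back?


Start with the amount paid:
$50
Subtract the price:
$50 - $3.50 = $46.50

$46.50


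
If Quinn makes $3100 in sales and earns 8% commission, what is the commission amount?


Convert rate to decimal:
8% = 0.08
Multiply by sales:
$3100 x 0.08 = $248

$248


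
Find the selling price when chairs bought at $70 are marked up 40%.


Calculate the markup amount:
40% of $70 = $28
Add to cost:
$70 + $28 = $98

$98


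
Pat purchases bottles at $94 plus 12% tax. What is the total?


Calculate the tax:
12% of $94 = $11.28
Add tax to price:
$94 + $11.28 = $105.28

$105.28


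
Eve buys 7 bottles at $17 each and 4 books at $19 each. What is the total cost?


Cost of bottles:
7 x $17 = $119
Cost of books:
4 x $19 = $76
Add both:
$119 + $76 = $195

$195


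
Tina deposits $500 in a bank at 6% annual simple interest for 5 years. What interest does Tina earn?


Use the formula I = P x R x T / 100
P x R x T = 500 x 6 x 5 = 15000
I = 15000 / 100 = $150

$150


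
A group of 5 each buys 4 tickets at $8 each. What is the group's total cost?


Cost per person:
4 x $8 = $32
Group total:
5 x $32 = $160

$160


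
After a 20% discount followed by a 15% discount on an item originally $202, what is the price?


First discount:
20% of $202 = $40.40
Price after first discount:
$202 - $40.40 = $161.60
Second discount:
15% of $161.60 = $24.24
Final price:
$161.60 - $24.24 = $137.36

$137.36


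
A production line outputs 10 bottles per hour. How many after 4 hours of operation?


Production rate: 10 bottles per hour
Time: 4 hours
Total: 10 x 4 = 40 bottles

40 bottles


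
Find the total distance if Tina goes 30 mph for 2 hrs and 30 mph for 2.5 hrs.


Leg 1 distance:
30 x 2 = 60 miles
Leg 2 distance:
30 x 2.5 = 75 miles
Total distance:
60 + 75 = 135 miles

135 miles


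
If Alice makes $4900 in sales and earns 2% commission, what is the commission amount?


Convert rate to decimal:
2% = 0.02
Multiply by sales:
$4900 x 0.02 = $98

$98


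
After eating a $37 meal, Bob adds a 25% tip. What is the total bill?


Calculate the tip:
25% of $37 = $9.25
Add tip to meal cost:
$37 + $9.25 = $46.25

$46.25


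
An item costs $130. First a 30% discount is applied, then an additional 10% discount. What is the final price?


First discount:
30% of $130 = $39
Price after first discount:
$130 - $39 = $91
Second discount:
10% of $91 = $9.10
Final price:
$91 - $9.10 = $81.90

$81.90


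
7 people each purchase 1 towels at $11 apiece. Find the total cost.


Cost per person:
1 x $11 = $11
Group total:
7 x $11 = $77

$77


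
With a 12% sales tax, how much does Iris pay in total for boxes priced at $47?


Calculate the tax:
12% of $47 = $5.64
Add tax to price:
$47 + $5.64 = $52.64

$52.64


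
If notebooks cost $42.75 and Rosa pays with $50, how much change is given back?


Start with the amount paid:
$50
Subtract the price:
$50 - $42.75 = $7.25

$7.25


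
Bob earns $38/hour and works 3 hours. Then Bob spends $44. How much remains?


Calculate earnings:
3 x $38 = $114
Subtract spending:
$114 - $44 = $70

$70


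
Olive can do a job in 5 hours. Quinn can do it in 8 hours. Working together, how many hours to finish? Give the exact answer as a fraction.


Olive's rate: 1/5 of the job per hour
Quinn's rate: 1/8 of the job per hour
Combined rate: 1/5 + 1/8 = 13/40 per hour
Time = 1 / (13/40) = 40/13 hours (≈ 3.08 hours)

40/13 hours


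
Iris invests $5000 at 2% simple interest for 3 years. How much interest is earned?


Use the formula I = P x R x T / 100
P x R x T = 5000 x 2 x 3 = 30000
I = 30000 / 100 = $300

$300


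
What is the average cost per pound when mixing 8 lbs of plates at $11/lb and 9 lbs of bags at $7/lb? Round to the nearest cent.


Cost of plates:
8 x $11 = $88
Cost of bags:
9 x $7 = $63
Total cost: $88 + $63 = $151
Total weight: 17 lbs
Average: $151 / 17 = $8.8823... ≈ $8.88/lb

$8.88/lb


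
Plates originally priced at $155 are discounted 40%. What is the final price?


Calculate the discount amount:
40% of $155 = $62
Subtract from original:
$155 - $62 = $93

$93


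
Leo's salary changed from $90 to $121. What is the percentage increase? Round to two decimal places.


Find the absolute change:
|121 - 90| = 31
Divide by original and multiply by 100:
31 / 90 x 100 = 34.4444...% ≈ 34.44%

34.44%


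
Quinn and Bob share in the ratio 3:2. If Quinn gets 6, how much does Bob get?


Find the multiplier:
6 / 3 = 2
Apply to Bob's share:
2 x 2 = 4

4


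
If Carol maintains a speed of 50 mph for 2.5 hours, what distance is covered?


Use the formula: distance = speed x time
Speed = 50 mph, Time = 2.5 hours
50 x 2.5 = 125 miles

125 miles


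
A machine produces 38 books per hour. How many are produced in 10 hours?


Production rate: 38 books per hour
Time: 10 hours
Total: 38 x 10 = 380 books

380 books


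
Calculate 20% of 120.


Convert percentage to decimal:
20% = 0.2
Multiply:
120 x 0.2 = 24

24


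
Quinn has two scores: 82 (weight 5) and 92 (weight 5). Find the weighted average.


Weighted sum:
5 x 82 + 5 x 92 = 870
Total weight:
5 + 5 = 10
Weighted average:
870 / 10 = 87

87


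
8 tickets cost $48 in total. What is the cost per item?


Total cost: $48
Number of items: 8
Unit price: $48 / 8 = $6

$6


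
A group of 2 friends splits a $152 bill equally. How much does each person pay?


Total bill: $152
Number of people: 2
Each pays: $152 / 2 = $76

$76


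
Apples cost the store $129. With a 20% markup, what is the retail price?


Calculate the markup amount:
20% of $129 = $25.80
Add to cost:
$129 + $25.80 = $154.80

$154.80


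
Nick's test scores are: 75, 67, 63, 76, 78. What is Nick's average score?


Add the scores:
75 + 67 + 63 + 76 + 78 = 359
Divide by the number of tests:
359 / 5 = 71.8

71.8


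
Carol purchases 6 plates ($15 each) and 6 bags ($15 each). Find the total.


Cost of plates:
6 x $15 = $90
Cost of bags:
6 x $15 = $90
Add both:
$90 + $90 = $180

$180


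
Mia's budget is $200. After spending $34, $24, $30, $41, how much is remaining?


Add up expenses:
$34 + $24 + $30 + $41 = $129
Subtract from budget:
$200 - $129 = $71

$71


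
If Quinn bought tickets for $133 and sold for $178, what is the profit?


Selling price = $178
Cost price = $133
Profit = selling price - cost price:
Profit = $178 - $133 = $45

$45


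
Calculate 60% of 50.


Convert percentage to decimal:
60% = 0.6
Multiply:
50 x 0.6 = 30

30


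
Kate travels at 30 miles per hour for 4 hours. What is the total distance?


Use the formula: distance = speed x time
Speed = 30 mph, Time = 4 hours
30 x 4 = 120 miles

120 miles


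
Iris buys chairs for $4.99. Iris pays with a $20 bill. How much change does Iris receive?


Start with the amount paid:
$20
Subtract the price:
$20 - $4.99 = $15.01

$15.01


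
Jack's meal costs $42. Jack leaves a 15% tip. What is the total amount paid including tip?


Calculate the tip:
15% of $42 = $6.30
Add tip to meal cost:
$42 + $6.30 = $48.30

$48.30


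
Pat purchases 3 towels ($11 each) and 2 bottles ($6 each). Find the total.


Cost of towels:
3 x $11 = $33
Cost of bottles:
2 x $6 = $12
Add both:
$33 + $12 = $45

$45


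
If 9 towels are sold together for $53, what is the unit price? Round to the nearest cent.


Total cost: $53
Number of items: 9
Unit price: $53 / 9 = $5.8888... ≈ $5.89

$5.89


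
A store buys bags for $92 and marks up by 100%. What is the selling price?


Calculate the markup amount:
100% of $92 = $92
Add to cost:
$92 + $92 = $184

$184


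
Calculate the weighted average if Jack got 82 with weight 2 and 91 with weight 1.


Weighted sum:
2 x 82 + 1 x 91 = 255
Total weight:
2 + 1 = 3
Weighted average:
255 / 3 = 85

85


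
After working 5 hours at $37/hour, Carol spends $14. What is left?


Calculate earnings:
5 x $37 = $185
Subtract spending:
$185 - $14 = $171

$171


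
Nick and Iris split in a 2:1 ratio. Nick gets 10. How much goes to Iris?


Find the multiplier:
10 / 2 = 5
Apply to Iris's share:
1 x 5 = 5

5


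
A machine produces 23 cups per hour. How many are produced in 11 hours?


Production rate: 23 cups per hour
Time: 11 hours
Total: 23 x 11 = 253 cups

253 cups


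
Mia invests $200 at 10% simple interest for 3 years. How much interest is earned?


Use the formula I = P x R x T / 100
P x R x T = 200 x 10 x 3 = 6000
I = 6000 / 100 = $60

$60


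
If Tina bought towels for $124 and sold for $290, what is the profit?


Selling price = $290
Cost price = $124
Profit = selling price - cost price:
Profit = $290 - $124 = $166

$166


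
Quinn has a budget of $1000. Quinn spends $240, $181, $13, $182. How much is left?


Add up expenses:
$240 + $181 + $13 + $182 = $616
Subtract from budget:
$1000 - $616 = $384

$384


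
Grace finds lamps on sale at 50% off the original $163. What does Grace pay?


Calculate the discount amount:
50% of $163 = $81.50
Subtract from original:
$163 - $81.50 = $81.50

$81.50


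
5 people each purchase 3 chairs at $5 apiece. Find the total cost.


Cost per person:
3 x $5 = $15
Group total:
5 x $15 = $75

$75


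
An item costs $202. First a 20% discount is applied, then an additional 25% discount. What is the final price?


First discount:
20% of $202 = $40.40
Price after first discount:
$202 - $40.40 = $161.60
Second discount:
25% of $161.60 = $40.40
Final price:
$161.60 - $40.40 = $121.20

$121.20


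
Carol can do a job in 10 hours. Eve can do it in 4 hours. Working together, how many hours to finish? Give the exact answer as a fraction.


Carol's rate: 1/10 of the job per hour
Eve's rate: 1/4 of the job per hour
Combined rate: 1/10 + 1/4 = 7/20 per hour
Time = 1 / (7/20) = 20/7 hours (≈ 2.86 hours)

20/7 hours


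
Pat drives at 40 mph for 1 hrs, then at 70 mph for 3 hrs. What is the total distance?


Leg 1 distance:
40 x 1 = 40 miles
Leg 2 distance:
70 x 3 = 210 miles
Total distance:
40 + 210 = 250 miles

250 miles


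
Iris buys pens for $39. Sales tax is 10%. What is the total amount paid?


Calculate the tax:
10% of $39 = $3.90
Add tax to price:
$39 + $3.90 = $42.90

$42.90


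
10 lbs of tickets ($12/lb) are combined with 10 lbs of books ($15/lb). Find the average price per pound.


Cost of tickets:
10 x $12 = $120
Cost of books:
10 x $15 = $150
Total cost: $120 + $150 = $270
Total weight: 20 lbs
Average: $270 / 20 = $13.50/lb

$13.50/lb


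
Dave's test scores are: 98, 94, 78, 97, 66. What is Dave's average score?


Add the scores:
98 + 94 + 78 + 97 + 66 = 433
Divide by the number of tests:
433 / 5 = 86.6

86.6


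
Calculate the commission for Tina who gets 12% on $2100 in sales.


Convert rate to decimal:
12% = 0.12
Multiply by sales:
$2100 x 0.12 = $252

$252


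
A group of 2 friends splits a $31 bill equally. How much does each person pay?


Total bill: $31
Number of people: 2
Each pays: $31 / 2 = $15.50

$15.50


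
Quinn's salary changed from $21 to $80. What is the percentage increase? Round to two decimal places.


Find the absolute change:
|80 - 21| = 59
Divide by original and multiply by 100:
59 / 21 x 100 = 280.9523...% ≈ 280.95%

280.95%


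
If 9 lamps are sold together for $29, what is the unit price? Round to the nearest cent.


Total cost: $29
Number of items: 9
Unit price: $29 / 9 = $3.2222... ≈ $3.22

$3.22


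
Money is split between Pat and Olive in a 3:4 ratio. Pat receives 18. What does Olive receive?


Find the multiplier:
18 / 3 = 6
Apply to Olive's share:
4 x 6 = 24

24


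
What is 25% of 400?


Convert percentage to decimal:
25% = 0.25
Multiply:
400 x 0.25 = 100

100


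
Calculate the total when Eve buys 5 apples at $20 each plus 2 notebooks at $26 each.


Cost of apples:
5 x $20 = $100
Cost of notebooks:
2 x $26 = $52
Add both:
$100 + $52 = $152

$152


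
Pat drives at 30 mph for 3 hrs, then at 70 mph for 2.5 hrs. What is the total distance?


Leg 1 distance:
30 x 3 = 90 miles
Leg 2 distance:
70 x 2.5 = 175 miles
Total distance:
90 + 175 = 265 miles

265 miles


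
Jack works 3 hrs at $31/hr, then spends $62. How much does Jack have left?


Calculate earnings:
3 x $31 = $93
Subtract spending:
$93 - $62 = $31

$31


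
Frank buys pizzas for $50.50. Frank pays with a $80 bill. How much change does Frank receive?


Start with the amount paid:
$80
Subtract the price:
$80 - $50.50 = $29.50

$29.50


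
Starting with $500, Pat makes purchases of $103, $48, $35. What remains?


Add up expenses:
$103 + $48 + $35 = $186
Subtract from budget:
$500 - $186 = $314

$314


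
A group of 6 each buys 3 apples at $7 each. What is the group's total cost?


Cost per person:
3 x $7 = $21
Group total:
6 x $21 = $126

$126


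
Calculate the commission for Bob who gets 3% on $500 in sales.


Convert rate to decimal:
3% = 0.03
Multiply by sales:
$500 x 0.03 = $15

$15


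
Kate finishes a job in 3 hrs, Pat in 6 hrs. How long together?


Kate's rate: 1/3 of the job per hour
Pat's rate: 1/6 of the job per hour
Combined rate: 1/3 + 1/6 = 1/2 per hour
Time = 1 / (1/2) = 2 hours

2 hours


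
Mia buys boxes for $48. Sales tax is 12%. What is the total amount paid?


Calculate the tax:
12% of $48 = $5.76
Add tax to price:
$48 + $5.76 = $53.76

$53.76


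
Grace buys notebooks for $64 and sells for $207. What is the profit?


Selling price = $207
Cost price = $64
Profit = selling price - cost price:
Profit = $207 - $64 = $143

$143


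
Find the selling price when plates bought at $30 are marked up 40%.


Calculate the markup amount:
40% of $30 = $12
Add to cost:
$30 + $12 = $42

$42


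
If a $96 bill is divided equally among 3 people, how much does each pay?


Total bill: $96
Number of people: 3
Each pays: $96 / 3 = $32

$32


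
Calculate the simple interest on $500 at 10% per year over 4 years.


Use the formula I = P x R x T / 100
P x R x T = 500 x 10 x 4 = 20000
I = 20000 / 100 = $200

$200


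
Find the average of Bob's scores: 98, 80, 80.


Add the scores:
98 + 80 + 80 = 258
Divide by the number of tests:
258 / 3 = 86

86


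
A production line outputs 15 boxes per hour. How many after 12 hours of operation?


Production rate: 15 boxes per hour
Time: 12 hours
Total: 15 x 12 = 180 boxes

180 boxes


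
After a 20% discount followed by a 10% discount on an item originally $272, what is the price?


First discount:
20% of $272 = $54.40
Price after first discount:
$272 - $54.40 = $217.60
Second discount:
10% of $217.60 = $21.76
Final price:
$217.60 - $21.76 = $195.84

$195.84


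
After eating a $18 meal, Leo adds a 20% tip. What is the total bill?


Calculate the tip:
20% of $18 = $3.60
Add tip to meal cost:
$18 + $3.60 = $21.60

$21.60


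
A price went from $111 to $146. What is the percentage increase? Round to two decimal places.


Find the absolute change:
|146 - 111| = 35
Divide by original and multiply by 100:
35 / 111 x 100 = 31.5315...% ≈ 31.53%

31.53%
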